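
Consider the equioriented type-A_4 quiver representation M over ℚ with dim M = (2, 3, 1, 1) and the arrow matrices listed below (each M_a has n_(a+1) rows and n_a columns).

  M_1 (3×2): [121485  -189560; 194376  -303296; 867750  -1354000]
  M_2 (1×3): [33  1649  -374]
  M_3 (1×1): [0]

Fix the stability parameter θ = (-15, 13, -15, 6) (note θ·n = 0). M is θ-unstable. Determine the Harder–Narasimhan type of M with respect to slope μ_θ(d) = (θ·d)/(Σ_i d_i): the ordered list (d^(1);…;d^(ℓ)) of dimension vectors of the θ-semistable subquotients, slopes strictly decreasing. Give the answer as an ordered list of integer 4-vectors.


Barcode: M ≅ I[1,1], I[1,3], I[2,2]^2, I[4,4]. HN layers by μ_θ (4 steps, strictly decreasing):
  μ^(1)=13; μ^(2)=6; μ^(3)=-1; μ^(4)=-15

((0, 2, 0, 0); (0, 0, 0, 1); (0, 1, 1, 0); (2, 0, 0, 0))


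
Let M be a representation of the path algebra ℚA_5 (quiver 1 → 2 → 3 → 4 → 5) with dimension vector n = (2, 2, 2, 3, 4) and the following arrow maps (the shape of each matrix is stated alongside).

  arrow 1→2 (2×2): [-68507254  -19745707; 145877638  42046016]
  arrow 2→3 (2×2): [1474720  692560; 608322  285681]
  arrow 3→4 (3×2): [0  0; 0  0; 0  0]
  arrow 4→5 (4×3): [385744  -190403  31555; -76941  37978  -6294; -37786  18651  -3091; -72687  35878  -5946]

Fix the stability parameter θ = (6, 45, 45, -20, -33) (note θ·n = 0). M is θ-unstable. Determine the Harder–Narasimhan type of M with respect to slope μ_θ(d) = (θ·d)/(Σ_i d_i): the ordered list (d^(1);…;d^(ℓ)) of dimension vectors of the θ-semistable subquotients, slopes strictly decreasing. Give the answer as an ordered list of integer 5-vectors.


Interval decomposition of M: I[1,2], I[1,3], I[3,3], I[4,4], I[4,5]^2, I[5,5]^2.
HN type (ℓ=5): μ^(1)=45; μ^(2)=6; μ^(3)=-20; μ^(4)=-53/2; μ^(5)=-33

((0, 2, 2, 0, 0); (2, 0, 0, 0, 0); (0, 0, 0, 1, 0); (0, 0, 0, 2, 2); (0, 0, 0, 0, 2))


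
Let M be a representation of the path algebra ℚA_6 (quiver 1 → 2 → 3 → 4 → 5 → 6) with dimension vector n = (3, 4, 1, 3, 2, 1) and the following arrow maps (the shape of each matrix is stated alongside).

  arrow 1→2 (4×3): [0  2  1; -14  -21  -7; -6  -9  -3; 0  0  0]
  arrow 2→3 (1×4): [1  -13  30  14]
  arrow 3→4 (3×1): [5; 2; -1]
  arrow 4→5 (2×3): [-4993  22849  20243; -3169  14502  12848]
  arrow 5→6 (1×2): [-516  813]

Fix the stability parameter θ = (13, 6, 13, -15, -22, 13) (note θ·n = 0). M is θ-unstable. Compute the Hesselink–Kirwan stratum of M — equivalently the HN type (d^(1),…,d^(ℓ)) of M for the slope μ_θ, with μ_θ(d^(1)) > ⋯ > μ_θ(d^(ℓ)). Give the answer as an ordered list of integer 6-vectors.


Barcode: M ≅ I[1,1], I[1,2], I[1,6], I[2,2]^2, I[4,4], I[4,5]. HN layers by μ_θ (6 steps, strictly decreasing):
  μ^(1)=13; μ^(2)=19/2; μ^(3)=6; μ^(4)=-1; μ^(5)=-15; μ^(6)=-37/2

((1, 0, 0, 0, 0, 1); (1, 1, 0, 0, 0, 0); (0, 2, 0, 0, 0, 0); (1, 1, 1, 1, 1, 0); (0, 0, 0, 1, 0, 0); (0, 0, 0, 1, 1, 0))


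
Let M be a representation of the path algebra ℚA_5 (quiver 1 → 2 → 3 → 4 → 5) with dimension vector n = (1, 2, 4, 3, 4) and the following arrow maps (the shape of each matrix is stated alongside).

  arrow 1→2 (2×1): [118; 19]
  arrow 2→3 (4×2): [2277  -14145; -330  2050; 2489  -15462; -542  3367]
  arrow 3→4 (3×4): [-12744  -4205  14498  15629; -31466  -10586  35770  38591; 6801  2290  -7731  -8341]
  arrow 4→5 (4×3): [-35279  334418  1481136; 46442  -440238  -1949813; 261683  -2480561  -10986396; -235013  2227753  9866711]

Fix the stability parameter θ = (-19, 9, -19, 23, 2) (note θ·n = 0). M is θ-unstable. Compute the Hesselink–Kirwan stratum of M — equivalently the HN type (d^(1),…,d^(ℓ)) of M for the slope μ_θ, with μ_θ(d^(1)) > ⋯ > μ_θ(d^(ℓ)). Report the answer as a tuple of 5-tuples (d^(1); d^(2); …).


Via rank(M_{q-1}∘⋯∘M_p): M ≅ I[1,5], I[2,3], I[3,5]^2, I[5,5].
μ_θ-semistable layers: μ^(1)=25/2; μ^(2)=2; μ^(3)=-5; μ^(4)=-19

((0, 0, 0, 3, 3); (0, 0, 0, 0, 1); (0, 2, 2, 0, 0); (1, 0, 2, 0, 0))


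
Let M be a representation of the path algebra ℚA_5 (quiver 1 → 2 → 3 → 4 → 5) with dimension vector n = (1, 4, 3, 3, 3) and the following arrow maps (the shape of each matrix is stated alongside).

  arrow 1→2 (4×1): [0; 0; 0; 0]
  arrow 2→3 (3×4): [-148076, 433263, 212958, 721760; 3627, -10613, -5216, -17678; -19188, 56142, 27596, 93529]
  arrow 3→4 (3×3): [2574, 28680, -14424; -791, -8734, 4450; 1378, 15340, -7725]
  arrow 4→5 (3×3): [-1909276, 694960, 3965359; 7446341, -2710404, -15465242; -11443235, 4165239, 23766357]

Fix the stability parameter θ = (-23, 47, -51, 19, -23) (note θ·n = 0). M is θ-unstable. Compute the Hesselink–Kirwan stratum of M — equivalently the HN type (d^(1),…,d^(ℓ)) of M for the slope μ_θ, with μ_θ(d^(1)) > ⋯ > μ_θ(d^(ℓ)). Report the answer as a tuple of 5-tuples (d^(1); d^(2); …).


Barcode: M ≅ I[1,1], I[2,2], I[2,5]^3. HN layers by μ_θ (3 steps, strictly decreasing):
  μ^(1)=47; μ^(2)=-2; μ^(3)=-23

((0, 1, 0, 0, 0); (0, 3, 3, 3, 3); (1, 0, 0, 0, 0))


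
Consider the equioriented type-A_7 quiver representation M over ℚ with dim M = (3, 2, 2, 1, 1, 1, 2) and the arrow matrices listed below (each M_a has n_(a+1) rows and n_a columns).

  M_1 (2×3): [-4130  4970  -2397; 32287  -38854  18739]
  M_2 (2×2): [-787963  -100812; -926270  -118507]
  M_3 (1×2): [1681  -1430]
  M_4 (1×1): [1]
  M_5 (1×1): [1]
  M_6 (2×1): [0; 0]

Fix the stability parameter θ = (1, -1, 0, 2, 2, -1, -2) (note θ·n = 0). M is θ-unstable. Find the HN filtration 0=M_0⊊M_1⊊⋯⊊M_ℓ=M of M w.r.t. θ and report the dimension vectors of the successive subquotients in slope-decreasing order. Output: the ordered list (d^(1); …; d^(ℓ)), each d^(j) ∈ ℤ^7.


Via rank(M_{q-1}∘⋯∘M_p): M ≅ I[1,1], I[1,3], I[1,6], I[7,7]^2.
μ_θ-semistable layers: μ^(1)=1; μ^(2)=0; μ^(3)=-2

((1, 0, 0, 1, 1, 1, 0); (2, 2, 2, 0, 0, 0, 0); (0, 0, 0, 0, 0, 0, 2))


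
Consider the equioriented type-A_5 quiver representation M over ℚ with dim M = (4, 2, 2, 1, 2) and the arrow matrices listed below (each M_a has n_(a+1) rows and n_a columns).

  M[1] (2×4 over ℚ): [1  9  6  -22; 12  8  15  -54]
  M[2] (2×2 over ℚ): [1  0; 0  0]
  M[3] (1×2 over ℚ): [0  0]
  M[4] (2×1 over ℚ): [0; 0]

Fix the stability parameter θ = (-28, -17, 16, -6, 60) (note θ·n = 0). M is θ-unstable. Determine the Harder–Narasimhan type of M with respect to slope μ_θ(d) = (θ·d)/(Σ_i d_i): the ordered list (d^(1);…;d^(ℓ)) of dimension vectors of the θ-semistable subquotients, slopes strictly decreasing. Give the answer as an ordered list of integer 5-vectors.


Barcode: M ≅ I[1,1]^2, I[1,2], I[1,3], I[3,3], I[4,4], I[5,5]^2. HN layers by μ_θ (5 steps, strictly decreasing):
  μ^(1)=60; μ^(2)=16; μ^(3)=-6; μ^(4)=-17; μ^(5)=-28

((0, 0, 0, 0, 2); (0, 0, 2, 0, 0); (0, 0, 0, 1, 0); (0, 2, 0, 0, 0); (4, 0, 0, 0, 0))


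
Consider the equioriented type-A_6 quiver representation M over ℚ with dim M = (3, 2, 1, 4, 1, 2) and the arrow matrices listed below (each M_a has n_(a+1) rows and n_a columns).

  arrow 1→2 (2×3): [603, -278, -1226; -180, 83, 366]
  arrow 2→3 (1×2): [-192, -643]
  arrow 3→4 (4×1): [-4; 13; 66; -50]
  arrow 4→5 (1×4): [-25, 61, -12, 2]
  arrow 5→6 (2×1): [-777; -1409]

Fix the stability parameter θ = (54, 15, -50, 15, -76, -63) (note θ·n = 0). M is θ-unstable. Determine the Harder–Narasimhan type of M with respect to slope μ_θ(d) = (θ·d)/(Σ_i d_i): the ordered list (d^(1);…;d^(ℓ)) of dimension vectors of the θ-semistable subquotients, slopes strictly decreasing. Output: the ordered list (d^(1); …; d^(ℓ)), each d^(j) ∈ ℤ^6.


Via rank(M_{q-1}∘⋯∘M_p): M ≅ I[1,1], I[1,2], I[1,6], I[4,4]^3, I[6,6].
μ_θ-semistable layers: μ^(1)=54; μ^(2)=69/2; μ^(3)=15; μ^(4)=-35/2; μ^(5)=-63

((1, 0, 0, 0, 0, 0); (1, 1, 0, 0, 0, 0); (0, 0, 0, 3, 0, 0); (1, 1, 1, 1, 1, 1); (0, 0, 0, 0, 0, 1))


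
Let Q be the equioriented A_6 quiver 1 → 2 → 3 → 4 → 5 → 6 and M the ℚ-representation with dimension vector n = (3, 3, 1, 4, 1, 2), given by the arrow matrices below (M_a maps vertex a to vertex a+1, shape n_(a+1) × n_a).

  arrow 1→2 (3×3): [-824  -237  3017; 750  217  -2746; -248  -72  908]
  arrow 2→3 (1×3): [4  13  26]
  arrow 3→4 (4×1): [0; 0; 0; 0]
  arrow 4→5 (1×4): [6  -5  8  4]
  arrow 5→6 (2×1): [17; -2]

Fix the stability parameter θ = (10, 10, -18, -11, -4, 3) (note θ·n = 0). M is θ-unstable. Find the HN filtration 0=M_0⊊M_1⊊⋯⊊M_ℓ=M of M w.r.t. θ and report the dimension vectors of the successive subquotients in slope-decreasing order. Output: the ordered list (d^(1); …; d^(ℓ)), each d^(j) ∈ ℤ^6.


Via rank(M_{q-1}∘⋯∘M_p): M ≅ I[1,1], I[1,2], I[1,3], I[2,2], I[4,4]^3, I[4,6], I[6,6].
μ_θ-semistable layers: μ^(1)=10; μ^(2)=3; μ^(3)=2/3; μ^(4)=-4; μ^(5)=-11

((2, 2, 0, 0, 0, 0); (0, 0, 0, 0, 0, 2); (1, 1, 1, 0, 0, 0); (0, 0, 0, 0, 1, 0); (0, 0, 0, 4, 0, 0))


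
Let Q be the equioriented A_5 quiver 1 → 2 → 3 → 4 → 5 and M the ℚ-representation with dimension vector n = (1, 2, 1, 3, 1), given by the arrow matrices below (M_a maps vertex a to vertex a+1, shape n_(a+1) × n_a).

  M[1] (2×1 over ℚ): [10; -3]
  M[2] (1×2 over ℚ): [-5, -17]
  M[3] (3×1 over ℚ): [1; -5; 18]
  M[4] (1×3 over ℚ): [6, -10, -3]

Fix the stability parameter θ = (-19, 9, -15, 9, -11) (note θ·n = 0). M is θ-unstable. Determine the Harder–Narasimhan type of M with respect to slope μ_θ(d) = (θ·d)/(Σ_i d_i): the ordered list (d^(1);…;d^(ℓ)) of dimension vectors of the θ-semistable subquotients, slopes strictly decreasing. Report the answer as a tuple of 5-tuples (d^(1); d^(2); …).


Via rank(M_{q-1}∘⋯∘M_p): M ≅ I[1,5], I[2,2], I[4,4]^2.
μ_θ-semistable layers: μ^(1)=9; μ^(2)=-1; μ^(3)=-3; μ^(4)=-19

((0, 1, 0, 2, 0); (0, 0, 0, 1, 1); (0, 1, 1, 0, 0); (1, 0, 0, 0, 0))


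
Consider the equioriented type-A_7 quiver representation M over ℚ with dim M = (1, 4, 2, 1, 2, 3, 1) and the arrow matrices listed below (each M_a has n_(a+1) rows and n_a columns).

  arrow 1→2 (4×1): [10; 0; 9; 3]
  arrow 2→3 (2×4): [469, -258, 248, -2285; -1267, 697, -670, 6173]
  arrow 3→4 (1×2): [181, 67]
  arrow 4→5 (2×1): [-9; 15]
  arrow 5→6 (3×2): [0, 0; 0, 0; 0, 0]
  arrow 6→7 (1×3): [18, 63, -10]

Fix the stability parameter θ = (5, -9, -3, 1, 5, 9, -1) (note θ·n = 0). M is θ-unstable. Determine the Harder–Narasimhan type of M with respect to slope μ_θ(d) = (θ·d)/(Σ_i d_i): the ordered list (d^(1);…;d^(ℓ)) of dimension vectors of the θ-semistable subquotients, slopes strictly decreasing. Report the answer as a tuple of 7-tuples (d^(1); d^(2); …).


Via rank(M_{q-1}∘⋯∘M_p): M ≅ I[1,3], I[2,2]^2, I[2,5], I[5,5], I[6,6]^2, I[6,7].
μ_θ-semistable layers: μ^(1)=9; μ^(2)=5; μ^(3)=4; μ^(4)=1; μ^(5)=-7/3; μ^(6)=-3; μ^(7)=-9

((0, 0, 0, 0, 0, 2, 0); (0, 0, 0, 0, 2, 0, 0); (0, 0, 0, 0, 0, 1, 1); (0, 0, 0, 1, 0, 0, 0); (1, 1, 1, 0, 0, 0, 0); (0, 0, 1, 0, 0, 0, 0); (0, 3, 0, 0, 0, 0, 0))


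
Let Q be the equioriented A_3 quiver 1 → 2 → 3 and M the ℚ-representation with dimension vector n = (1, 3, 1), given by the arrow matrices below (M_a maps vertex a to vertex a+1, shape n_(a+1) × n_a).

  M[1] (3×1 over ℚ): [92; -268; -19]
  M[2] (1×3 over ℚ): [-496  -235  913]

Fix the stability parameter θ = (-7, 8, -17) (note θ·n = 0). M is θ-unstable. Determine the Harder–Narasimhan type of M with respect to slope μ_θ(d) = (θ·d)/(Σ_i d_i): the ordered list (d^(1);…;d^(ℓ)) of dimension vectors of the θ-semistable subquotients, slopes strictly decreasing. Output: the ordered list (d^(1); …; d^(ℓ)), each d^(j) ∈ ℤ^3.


Barcode: M ≅ I[1,3], I[2,2]^2. HN layers by μ_θ (3 steps, strictly decreasing):
  μ^(1)=8; μ^(2)=-9/2; μ^(3)=-7

((0, 2, 0); (0, 1, 1); (1, 0, 0))


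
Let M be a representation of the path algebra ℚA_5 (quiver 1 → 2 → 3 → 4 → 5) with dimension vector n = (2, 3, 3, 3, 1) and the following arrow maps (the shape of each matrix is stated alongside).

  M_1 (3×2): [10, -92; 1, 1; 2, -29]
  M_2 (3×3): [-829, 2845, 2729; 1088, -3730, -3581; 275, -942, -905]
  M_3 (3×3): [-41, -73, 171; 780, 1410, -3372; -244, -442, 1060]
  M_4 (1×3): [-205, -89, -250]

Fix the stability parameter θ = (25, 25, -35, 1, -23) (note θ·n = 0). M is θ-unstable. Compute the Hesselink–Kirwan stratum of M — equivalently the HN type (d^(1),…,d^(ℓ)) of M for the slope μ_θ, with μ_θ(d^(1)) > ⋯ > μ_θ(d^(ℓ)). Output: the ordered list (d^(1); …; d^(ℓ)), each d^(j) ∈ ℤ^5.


Via rank(M_{q-1}∘⋯∘M_p): M ≅ I[1,4], I[1,5], I[2,3], I[4,4].
μ_θ-semistable layers: μ^(1)=4; μ^(2)=1; μ^(3)=-7/5; μ^(4)=-5

((1, 1, 1, 1, 0); (0, 0, 0, 1, 0); (1, 1, 1, 1, 1); (0, 1, 1, 0, 0))


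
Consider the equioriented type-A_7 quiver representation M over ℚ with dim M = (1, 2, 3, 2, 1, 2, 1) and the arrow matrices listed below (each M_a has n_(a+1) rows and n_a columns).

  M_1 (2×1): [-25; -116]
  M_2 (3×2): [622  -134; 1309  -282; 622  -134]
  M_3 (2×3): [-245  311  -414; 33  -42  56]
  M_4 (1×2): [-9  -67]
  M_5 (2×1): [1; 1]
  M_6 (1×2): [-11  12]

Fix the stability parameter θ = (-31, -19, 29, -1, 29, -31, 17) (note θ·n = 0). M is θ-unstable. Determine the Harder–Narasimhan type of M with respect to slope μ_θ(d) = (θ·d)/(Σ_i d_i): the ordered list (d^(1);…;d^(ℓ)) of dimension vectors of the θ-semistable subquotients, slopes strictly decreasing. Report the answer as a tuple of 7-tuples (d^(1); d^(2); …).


Via rank(M_{q-1}∘⋯∘M_p): M ≅ I[1,7], I[2,4], I[3,3], I[6,6].
μ_θ-semistable layers: μ^(1)=29; μ^(2)=17; μ^(3)=14; μ^(4)=13/2; μ^(5)=-19; μ^(6)=-31

((0, 0, 1, 0, 0, 0, 0); (0, 0, 0, 0, 0, 0, 1); (0, 0, 1, 1, 0, 0, 0); (0, 0, 1, 1, 1, 1, 0); (0, 2, 0, 0, 0, 0, 0); (1, 0, 0, 0, 0, 1, 0))


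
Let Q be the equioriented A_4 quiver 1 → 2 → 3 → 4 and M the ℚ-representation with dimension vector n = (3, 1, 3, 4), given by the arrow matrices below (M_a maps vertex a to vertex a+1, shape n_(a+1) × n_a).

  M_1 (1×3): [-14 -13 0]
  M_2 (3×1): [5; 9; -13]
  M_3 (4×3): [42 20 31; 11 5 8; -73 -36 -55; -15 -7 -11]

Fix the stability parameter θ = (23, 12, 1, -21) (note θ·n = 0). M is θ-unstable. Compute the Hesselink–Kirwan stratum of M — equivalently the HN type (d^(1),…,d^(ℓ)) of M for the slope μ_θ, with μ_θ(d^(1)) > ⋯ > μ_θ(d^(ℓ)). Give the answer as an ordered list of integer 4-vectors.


Via rank(M_{q-1}∘⋯∘M_p): M ≅ I[1,1]^2, I[1,4], I[3,4]^2, I[4,4].
μ_θ-semistable layers: μ^(1)=23; μ^(2)=15/4; μ^(3)=-10; μ^(4)=-21

((2, 0, 0, 0); (1, 1, 1, 1); (0, 0, 2, 2); (0, 0, 0, 1))


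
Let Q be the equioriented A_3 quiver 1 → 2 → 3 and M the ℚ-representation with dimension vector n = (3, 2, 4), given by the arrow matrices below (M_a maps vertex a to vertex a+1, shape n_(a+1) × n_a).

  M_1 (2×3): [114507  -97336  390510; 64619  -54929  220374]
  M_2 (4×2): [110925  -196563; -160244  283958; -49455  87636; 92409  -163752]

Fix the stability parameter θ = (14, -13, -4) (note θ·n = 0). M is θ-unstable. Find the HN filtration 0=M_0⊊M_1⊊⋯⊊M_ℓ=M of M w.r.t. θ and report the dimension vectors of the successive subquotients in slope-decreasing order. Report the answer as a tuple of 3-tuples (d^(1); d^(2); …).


Barcode: M ≅ I[1,1], I[1,3]^2, I[3,3]^2. HN layers by μ_θ (3 steps, strictly decreasing):
  μ^(1)=14; μ^(2)=-1; μ^(3)=-4

((1, 0, 0); (2, 2, 2); (0, 0, 2))


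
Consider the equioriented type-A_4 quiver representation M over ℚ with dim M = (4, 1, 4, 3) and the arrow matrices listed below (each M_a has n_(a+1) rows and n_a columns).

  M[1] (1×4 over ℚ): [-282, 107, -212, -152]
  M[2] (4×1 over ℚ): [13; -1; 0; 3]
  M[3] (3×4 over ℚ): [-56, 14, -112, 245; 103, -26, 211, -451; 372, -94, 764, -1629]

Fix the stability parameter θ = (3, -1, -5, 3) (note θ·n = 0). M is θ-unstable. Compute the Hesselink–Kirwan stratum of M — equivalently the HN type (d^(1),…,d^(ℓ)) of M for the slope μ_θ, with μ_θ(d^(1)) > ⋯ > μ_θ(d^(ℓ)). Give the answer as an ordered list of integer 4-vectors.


Via rank(M_{q-1}∘⋯∘M_p): M ≅ I[1,1]^3, I[1,4], I[3,3]^2, I[3,4], I[4,4].
μ_θ-semistable layers: μ^(1)=3; μ^(2)=-1; μ^(3)=-5

((3, 0, 0, 3); (1, 1, 1, 0); (0, 0, 3, 0))


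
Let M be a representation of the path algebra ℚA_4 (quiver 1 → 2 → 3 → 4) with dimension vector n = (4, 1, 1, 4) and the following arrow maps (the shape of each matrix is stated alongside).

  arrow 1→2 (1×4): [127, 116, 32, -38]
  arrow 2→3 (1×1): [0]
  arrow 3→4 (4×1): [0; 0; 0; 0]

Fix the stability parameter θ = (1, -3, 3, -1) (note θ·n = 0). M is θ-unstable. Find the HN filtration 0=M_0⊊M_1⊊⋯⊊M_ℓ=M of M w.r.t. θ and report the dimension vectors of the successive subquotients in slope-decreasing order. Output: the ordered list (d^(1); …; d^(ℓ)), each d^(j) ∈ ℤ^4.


Barcode: M ≅ I[1,1]^3, I[1,2], I[3,3], I[4,4]^4. HN layers by μ_θ (3 steps, strictly decreasing):
  μ^(1)=3; μ^(2)=1; μ^(3)=-1

((0, 0, 1, 0); (3, 0, 0, 0); (1, 1, 0, 4))


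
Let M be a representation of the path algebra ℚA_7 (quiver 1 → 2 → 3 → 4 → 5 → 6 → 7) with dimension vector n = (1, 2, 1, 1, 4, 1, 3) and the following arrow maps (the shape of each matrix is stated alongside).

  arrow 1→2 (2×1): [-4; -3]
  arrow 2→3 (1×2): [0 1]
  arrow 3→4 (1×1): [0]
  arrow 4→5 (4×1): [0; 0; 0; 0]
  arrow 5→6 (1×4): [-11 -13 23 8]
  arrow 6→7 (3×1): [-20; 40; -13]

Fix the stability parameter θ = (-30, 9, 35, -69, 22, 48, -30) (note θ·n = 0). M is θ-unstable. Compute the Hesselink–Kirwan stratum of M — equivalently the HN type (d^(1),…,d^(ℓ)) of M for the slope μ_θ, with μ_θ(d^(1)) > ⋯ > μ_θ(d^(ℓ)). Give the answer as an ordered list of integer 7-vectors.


Via rank(M_{q-1}∘⋯∘M_p): M ≅ I[1,3], I[2,2], I[4,4], I[5,5]^3, I[5,7], I[7,7]^2.
μ_θ-semistable layers: μ^(1)=35; μ^(2)=22; μ^(3)=40/3; μ^(4)=9; μ^(5)=-30; μ^(6)=-69

((0, 0, 1, 0, 0, 0, 0); (0, 0, 0, 0, 3, 0, 0); (0, 0, 0, 0, 1, 1, 1); (0, 2, 0, 0, 0, 0, 0); (1, 0, 0, 0, 0, 0, 2); (0, 0, 0, 1, 0, 0, 0))


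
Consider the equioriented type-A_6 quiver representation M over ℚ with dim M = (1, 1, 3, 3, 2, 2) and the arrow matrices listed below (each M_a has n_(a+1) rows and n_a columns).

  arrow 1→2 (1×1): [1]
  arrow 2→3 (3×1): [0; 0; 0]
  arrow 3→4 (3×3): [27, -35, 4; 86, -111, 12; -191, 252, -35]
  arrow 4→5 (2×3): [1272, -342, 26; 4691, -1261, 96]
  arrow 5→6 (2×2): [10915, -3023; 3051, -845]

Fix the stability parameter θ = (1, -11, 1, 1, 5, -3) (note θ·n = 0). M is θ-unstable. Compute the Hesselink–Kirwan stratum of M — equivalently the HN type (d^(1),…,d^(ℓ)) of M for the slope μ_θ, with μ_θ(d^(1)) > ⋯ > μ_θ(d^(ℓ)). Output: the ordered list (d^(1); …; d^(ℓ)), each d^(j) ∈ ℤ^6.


Interval decomposition of M: I[1,2], I[3,4], I[3,6]^2.
HN type (ℓ=2): μ^(1)=1; μ^(2)=-5

((0, 0, 3, 3, 2, 2); (1, 1, 0, 0, 0, 0))


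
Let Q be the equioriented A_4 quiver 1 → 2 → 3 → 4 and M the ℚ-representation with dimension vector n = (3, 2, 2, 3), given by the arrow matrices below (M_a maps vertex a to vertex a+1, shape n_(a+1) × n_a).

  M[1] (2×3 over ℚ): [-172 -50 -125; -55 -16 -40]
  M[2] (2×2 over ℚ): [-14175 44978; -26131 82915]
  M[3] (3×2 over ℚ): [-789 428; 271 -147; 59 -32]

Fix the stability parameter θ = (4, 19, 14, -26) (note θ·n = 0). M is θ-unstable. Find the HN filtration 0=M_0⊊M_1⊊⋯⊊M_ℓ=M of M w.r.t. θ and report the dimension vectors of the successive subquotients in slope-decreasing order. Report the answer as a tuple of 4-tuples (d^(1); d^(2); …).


Via rank(M_{q-1}∘⋯∘M_p): M ≅ I[1,1], I[1,4]^2, I[4,4].
μ_θ-semistable layers: μ^(1)=4; μ^(2)=11/4; μ^(3)=-26

((1, 0, 0, 0); (2, 2, 2, 2); (0, 0, 0, 1))


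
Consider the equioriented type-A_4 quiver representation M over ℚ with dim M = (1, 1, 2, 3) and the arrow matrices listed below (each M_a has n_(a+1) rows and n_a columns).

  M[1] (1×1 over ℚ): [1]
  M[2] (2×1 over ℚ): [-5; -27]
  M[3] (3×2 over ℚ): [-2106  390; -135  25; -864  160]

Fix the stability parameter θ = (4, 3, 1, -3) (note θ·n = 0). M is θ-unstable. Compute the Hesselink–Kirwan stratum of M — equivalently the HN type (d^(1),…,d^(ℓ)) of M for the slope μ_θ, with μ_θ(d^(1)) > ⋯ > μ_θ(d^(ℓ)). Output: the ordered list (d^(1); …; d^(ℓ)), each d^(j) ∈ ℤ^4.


Barcode: M ≅ I[1,3], I[3,4], I[4,4]^2. HN layers by μ_θ (3 steps, strictly decreasing):
  μ^(1)=8/3; μ^(2)=-1; μ^(3)=-3

((1, 1, 1, 0); (0, 0, 1, 1); (0, 0, 0, 2))


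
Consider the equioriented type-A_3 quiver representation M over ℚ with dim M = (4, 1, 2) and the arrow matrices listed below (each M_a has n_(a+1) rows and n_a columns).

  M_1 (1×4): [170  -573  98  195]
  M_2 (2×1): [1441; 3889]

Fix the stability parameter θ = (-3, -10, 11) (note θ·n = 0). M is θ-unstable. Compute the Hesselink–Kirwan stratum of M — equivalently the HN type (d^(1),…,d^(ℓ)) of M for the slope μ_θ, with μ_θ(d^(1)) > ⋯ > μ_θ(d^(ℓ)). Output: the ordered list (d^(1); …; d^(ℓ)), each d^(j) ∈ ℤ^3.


Via rank(M_{q-1}∘⋯∘M_p): M ≅ I[1,1]^3, I[1,3], I[3,3].
μ_θ-semistable layers: μ^(1)=11; μ^(2)=-3; μ^(3)=-13/2

((0, 0, 2); (3, 0, 0); (1, 1, 0))


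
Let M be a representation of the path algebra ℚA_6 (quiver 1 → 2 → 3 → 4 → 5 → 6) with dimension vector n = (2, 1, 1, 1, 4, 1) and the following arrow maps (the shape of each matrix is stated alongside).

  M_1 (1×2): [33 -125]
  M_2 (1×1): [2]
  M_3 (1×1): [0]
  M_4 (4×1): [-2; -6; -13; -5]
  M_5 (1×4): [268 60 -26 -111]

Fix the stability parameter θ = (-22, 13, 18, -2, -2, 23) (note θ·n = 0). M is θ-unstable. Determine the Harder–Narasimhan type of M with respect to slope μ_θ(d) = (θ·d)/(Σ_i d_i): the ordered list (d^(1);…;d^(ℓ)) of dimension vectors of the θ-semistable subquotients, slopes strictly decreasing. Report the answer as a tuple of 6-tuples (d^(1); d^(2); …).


Barcode: M ≅ I[1,1], I[1,3], I[4,6], I[5,5]^3. HN layers by μ_θ (5 steps, strictly decreasing):
  μ^(1)=23; μ^(2)=18; μ^(3)=13; μ^(4)=-2; μ^(5)=-22

((0, 0, 0, 0, 0, 1); (0, 0, 1, 0, 0, 0); (0, 1, 0, 0, 0, 0); (0, 0, 0, 1, 4, 0); (2, 0, 0, 0, 0, 0))


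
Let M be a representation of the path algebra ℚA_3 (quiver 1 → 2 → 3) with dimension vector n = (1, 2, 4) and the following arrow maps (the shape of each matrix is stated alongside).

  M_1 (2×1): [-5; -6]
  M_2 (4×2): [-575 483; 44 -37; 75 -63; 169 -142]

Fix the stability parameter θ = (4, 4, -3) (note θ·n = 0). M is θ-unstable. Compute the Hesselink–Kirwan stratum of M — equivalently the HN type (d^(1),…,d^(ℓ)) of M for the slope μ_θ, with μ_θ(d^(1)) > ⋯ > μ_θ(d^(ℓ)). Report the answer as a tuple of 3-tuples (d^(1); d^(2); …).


Via rank(M_{q-1}∘⋯∘M_p): M ≅ I[1,3], I[2,3], I[3,3]^2.
μ_θ-semistable layers: μ^(1)=5/3; μ^(2)=1/2; μ^(3)=-3

((1, 1, 1); (0, 1, 1); (0, 0, 2))


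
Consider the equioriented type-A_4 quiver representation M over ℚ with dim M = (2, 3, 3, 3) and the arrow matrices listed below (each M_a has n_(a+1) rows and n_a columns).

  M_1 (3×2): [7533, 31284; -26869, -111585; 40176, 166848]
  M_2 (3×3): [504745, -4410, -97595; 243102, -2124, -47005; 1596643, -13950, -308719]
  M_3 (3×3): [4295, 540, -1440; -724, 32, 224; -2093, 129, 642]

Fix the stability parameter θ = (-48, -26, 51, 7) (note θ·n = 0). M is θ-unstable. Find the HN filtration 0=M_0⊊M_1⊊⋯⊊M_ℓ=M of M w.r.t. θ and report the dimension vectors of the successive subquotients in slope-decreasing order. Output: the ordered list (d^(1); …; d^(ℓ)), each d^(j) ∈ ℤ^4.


Barcode: M ≅ I[1,2], I[1,4], I[2,4], I[3,3], I[4,4]. HN layers by μ_θ (5 steps, strictly decreasing):
  μ^(1)=51; μ^(2)=29; μ^(3)=7; μ^(4)=-26; μ^(5)=-48

((0, 0, 1, 0); (0, 0, 2, 2); (0, 0, 0, 1); (0, 3, 0, 0); (2, 0, 0, 0))


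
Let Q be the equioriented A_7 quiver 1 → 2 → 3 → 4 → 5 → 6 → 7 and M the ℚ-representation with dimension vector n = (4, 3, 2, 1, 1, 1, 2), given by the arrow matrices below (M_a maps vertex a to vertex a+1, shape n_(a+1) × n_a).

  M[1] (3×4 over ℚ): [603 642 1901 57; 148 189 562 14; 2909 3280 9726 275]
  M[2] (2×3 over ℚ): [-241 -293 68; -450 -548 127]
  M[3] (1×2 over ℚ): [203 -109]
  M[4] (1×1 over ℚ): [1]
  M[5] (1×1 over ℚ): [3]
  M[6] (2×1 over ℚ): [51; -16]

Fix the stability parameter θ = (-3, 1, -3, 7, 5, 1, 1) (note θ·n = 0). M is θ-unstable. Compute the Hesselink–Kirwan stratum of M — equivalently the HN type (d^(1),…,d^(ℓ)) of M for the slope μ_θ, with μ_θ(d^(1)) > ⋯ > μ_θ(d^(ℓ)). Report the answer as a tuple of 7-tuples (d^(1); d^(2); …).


Via rank(M_{q-1}∘⋯∘M_p): M ≅ I[1,1], I[1,2], I[1,3], I[1,7], I[7,7].
μ_θ-semistable layers: μ^(1)=7/2; μ^(2)=1; μ^(3)=-1; μ^(4)=-3

((0, 0, 0, 1, 1, 1, 1); (0, 1, 0, 0, 0, 0, 1); (0, 2, 2, 0, 0, 0, 0); (4, 0, 0, 0, 0, 0, 0))


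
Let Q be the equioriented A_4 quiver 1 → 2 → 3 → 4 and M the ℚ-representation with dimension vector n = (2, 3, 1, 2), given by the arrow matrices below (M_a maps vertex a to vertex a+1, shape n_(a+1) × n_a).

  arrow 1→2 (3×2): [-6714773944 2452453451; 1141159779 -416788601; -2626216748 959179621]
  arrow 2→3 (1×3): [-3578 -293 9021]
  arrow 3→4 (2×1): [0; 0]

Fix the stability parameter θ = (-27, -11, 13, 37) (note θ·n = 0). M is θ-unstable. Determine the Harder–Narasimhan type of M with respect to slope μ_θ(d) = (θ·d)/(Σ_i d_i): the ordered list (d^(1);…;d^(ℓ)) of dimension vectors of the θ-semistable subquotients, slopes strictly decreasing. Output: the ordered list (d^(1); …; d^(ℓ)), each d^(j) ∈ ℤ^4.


Barcode: M ≅ I[1,2], I[1,3], I[2,2], I[4,4]^2. HN layers by μ_θ (4 steps, strictly decreasing):
  μ^(1)=37; μ^(2)=13; μ^(3)=-11; μ^(4)=-27

((0, 0, 0, 2); (0, 0, 1, 0); (0, 3, 0, 0); (2, 0, 0, 0))


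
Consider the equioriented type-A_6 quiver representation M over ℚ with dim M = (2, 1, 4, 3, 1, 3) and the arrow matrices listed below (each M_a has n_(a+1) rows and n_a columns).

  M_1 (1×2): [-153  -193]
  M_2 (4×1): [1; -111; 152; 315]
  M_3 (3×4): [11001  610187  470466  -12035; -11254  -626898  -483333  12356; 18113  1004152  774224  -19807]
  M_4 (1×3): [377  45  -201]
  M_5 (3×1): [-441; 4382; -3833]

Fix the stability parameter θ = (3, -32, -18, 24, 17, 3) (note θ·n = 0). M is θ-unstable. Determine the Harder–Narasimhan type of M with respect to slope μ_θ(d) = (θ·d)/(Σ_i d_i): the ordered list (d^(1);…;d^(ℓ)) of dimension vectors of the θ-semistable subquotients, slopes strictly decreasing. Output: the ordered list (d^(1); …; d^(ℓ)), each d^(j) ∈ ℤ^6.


Via rank(M_{q-1}∘⋯∘M_p): M ≅ I[1,1], I[1,6], I[3,3], I[3,4]^2, I[6,6]^2.
μ_θ-semistable layers: μ^(1)=24; μ^(2)=44/3; μ^(3)=3; μ^(4)=-47/3; μ^(5)=-18

((0, 0, 0, 2, 0, 0); (0, 0, 0, 1, 1, 1); (1, 0, 0, 0, 0, 2); (1, 1, 1, 0, 0, 0); (0, 0, 3, 0, 0, 0))


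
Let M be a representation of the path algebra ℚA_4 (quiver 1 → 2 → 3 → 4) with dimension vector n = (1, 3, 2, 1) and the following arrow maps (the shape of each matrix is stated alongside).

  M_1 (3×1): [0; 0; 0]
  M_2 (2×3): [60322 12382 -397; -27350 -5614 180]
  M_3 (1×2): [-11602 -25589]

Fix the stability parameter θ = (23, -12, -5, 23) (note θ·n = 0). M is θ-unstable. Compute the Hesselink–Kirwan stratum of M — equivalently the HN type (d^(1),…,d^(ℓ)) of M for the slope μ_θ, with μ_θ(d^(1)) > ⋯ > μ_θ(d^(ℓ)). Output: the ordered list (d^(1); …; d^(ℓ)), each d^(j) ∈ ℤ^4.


Interval decomposition of M: I[1,1], I[2,2], I[2,3], I[2,4].
HN type (ℓ=3): μ^(1)=23; μ^(2)=-5; μ^(3)=-12

((1, 0, 0, 1); (0, 0, 2, 0); (0, 3, 0, 0))


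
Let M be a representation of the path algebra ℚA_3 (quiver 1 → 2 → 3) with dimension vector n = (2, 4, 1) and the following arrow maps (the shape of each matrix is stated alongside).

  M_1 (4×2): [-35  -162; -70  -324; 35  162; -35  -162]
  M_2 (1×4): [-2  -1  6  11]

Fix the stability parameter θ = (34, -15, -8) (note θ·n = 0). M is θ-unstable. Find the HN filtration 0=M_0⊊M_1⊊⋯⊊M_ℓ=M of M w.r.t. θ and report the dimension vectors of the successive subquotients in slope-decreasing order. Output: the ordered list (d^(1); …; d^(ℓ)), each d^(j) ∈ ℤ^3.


Barcode: M ≅ I[1,1], I[1,3], I[2,2]^3. HN layers by μ_θ (3 steps, strictly decreasing):
  μ^(1)=34; μ^(2)=11/3; μ^(3)=-15

((1, 0, 0); (1, 1, 1); (0, 3, 0))


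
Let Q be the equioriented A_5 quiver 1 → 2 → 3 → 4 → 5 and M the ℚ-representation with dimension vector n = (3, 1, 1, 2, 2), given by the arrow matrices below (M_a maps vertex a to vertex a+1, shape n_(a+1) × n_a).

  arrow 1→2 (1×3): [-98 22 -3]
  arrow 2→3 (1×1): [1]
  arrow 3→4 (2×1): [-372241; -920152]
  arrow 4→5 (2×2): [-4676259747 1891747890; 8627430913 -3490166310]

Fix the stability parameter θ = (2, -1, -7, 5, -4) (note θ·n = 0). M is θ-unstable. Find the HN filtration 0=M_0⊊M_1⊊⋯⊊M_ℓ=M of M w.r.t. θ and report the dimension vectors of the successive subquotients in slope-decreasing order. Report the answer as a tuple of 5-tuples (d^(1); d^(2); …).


Interval decomposition of M: I[1,1]^2, I[1,5], I[4,4], I[5,5].
HN type (ℓ=5): μ^(1)=5; μ^(2)=2; μ^(3)=1/2; μ^(4)=-2; μ^(5)=-4

((0, 0, 0, 1, 0); (2, 0, 0, 0, 0); (0, 0, 0, 1, 1); (1, 1, 1, 0, 0); (0, 0, 0, 0, 1))


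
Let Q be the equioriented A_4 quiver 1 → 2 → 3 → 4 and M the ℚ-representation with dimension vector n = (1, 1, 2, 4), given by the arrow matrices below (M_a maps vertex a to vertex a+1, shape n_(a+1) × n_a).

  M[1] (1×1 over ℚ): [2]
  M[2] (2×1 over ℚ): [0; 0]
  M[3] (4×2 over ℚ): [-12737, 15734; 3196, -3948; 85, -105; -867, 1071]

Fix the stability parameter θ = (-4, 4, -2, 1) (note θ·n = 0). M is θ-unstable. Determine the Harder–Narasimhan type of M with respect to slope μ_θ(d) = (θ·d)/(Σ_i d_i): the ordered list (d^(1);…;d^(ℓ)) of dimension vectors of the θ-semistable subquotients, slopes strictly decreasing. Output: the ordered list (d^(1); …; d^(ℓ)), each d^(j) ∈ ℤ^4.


Barcode: M ≅ I[1,2], I[3,4]^2, I[4,4]^2. HN layers by μ_θ (4 steps, strictly decreasing):
  μ^(1)=4; μ^(2)=1; μ^(3)=-2; μ^(4)=-4

((0, 1, 0, 0); (0, 0, 0, 4); (0, 0, 2, 0); (1, 0, 0, 0))


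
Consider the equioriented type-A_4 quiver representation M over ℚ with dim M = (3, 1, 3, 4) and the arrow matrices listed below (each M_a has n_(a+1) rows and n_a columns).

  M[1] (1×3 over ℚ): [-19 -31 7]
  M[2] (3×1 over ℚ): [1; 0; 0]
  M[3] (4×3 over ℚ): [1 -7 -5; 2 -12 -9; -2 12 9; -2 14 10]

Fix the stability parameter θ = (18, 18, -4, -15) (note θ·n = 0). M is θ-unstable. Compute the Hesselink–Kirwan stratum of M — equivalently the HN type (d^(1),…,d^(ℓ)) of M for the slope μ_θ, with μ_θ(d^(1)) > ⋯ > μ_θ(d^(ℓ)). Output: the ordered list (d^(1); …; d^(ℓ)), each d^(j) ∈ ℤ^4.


Barcode: M ≅ I[1,1]^2, I[1,4], I[3,3], I[3,4], I[4,4]^2. HN layers by μ_θ (5 steps, strictly decreasing):
  μ^(1)=18; μ^(2)=17/4; μ^(3)=-4; μ^(4)=-19/2; μ^(5)=-15

((2, 0, 0, 0); (1, 1, 1, 1); (0, 0, 1, 0); (0, 0, 1, 1); (0, 0, 0, 2))


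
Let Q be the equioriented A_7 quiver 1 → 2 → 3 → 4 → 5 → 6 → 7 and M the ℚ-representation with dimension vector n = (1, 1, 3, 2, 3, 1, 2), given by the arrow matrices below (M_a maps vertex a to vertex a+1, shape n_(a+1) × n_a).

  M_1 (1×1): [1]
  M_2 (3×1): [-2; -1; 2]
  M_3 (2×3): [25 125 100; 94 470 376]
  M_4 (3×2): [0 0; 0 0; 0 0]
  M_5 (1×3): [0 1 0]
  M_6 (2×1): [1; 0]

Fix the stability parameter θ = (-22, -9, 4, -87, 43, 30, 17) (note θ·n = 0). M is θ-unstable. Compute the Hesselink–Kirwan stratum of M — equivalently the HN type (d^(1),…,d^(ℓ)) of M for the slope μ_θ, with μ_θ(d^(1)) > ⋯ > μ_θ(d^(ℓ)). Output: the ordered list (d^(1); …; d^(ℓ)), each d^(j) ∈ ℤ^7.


Barcode: M ≅ I[1,4], I[3,3]^2, I[4,4], I[5,5]^2, I[5,7], I[7,7]. HN layers by μ_θ (6 steps, strictly decreasing):
  μ^(1)=43; μ^(2)=30; μ^(3)=17; μ^(4)=4; μ^(5)=-57/2; μ^(6)=-87

((0, 0, 0, 0, 2, 0, 0); (0, 0, 0, 0, 1, 1, 1); (0, 0, 0, 0, 0, 0, 1); (0, 0, 2, 0, 0, 0, 0); (1, 1, 1, 1, 0, 0, 0); (0, 0, 0, 1, 0, 0, 0))


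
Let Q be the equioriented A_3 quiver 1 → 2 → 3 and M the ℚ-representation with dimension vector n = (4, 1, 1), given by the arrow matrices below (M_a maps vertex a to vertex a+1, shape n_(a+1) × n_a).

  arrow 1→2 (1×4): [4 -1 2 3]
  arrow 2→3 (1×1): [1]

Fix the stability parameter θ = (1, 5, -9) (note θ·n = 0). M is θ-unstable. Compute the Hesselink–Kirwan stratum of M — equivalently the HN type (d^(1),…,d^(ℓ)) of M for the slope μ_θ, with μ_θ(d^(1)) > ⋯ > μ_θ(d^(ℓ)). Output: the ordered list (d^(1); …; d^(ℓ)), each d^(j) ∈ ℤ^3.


Via rank(M_{q-1}∘⋯∘M_p): M ≅ I[1,1]^3, I[1,3].
μ_θ-semistable layers: μ^(1)=1; μ^(2)=-1

((3, 0, 0); (1, 1, 1))


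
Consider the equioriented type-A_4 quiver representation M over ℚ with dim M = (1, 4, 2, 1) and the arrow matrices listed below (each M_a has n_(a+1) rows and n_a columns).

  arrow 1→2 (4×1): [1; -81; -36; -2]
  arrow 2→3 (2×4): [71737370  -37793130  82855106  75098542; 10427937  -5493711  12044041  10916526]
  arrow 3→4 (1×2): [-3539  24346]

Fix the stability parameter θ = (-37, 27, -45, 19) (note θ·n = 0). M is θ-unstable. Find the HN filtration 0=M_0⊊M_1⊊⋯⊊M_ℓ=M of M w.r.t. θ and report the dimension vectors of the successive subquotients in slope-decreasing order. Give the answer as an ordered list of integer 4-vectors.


Barcode: M ≅ I[1,2], I[2,2], I[2,3], I[2,4]. HN layers by μ_θ (4 steps, strictly decreasing):
  μ^(1)=27; μ^(2)=19; μ^(3)=-9; μ^(4)=-37

((0, 2, 0, 0); (0, 0, 0, 1); (0, 2, 2, 0); (1, 0, 0, 0))


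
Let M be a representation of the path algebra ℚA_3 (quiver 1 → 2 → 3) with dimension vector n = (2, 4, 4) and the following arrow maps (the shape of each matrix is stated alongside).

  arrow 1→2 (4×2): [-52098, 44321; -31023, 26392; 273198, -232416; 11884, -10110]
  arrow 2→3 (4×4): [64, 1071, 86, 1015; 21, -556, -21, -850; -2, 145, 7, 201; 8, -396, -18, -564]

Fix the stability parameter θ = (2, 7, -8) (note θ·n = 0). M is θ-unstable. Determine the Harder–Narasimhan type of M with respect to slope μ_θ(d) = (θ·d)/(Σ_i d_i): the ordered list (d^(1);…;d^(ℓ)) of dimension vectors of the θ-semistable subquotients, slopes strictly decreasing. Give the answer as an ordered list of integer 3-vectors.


Interval decomposition of M: I[1,3]^2, I[2,2], I[2,3], I[3,3].
HN type (ℓ=4): μ^(1)=7; μ^(2)=1/3; μ^(3)=-1/2; μ^(4)=-8

((0, 1, 0); (2, 2, 2); (0, 1, 1); (0, 0, 1))


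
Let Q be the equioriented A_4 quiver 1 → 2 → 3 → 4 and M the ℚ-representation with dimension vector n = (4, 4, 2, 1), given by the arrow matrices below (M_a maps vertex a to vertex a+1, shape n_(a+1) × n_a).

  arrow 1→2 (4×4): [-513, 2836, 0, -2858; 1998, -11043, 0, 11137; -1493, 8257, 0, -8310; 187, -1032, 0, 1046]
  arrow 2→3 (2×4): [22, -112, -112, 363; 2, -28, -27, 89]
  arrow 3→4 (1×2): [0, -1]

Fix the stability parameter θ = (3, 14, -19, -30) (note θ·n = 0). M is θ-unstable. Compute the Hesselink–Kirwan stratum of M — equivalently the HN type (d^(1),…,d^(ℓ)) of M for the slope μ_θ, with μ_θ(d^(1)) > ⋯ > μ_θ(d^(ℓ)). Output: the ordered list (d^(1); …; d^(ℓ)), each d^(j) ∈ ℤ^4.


Interval decomposition of M: I[1,1], I[1,2], I[1,3], I[1,4], I[2,2].
HN type (ℓ=4): μ^(1)=14; μ^(2)=3; μ^(3)=-2/3; μ^(4)=-8

((0, 2, 0, 0); (2, 0, 0, 0); (1, 1, 1, 0); (1, 1, 1, 1))


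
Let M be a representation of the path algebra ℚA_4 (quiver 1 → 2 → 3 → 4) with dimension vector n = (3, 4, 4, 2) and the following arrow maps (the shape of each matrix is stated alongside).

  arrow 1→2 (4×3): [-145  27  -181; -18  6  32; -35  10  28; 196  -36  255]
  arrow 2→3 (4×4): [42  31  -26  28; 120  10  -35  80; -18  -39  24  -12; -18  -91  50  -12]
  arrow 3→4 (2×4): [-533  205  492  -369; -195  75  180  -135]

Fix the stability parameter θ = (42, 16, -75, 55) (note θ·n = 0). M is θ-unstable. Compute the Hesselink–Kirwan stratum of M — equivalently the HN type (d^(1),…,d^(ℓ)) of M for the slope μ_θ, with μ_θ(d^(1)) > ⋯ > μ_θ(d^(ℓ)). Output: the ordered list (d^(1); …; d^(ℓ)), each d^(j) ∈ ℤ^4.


Interval decomposition of M: I[1,2], I[1,3], I[1,4], I[2,2], I[3,3]^2, I[4,4].
HN type (ℓ=5): μ^(1)=55; μ^(2)=29; μ^(3)=16; μ^(4)=-17/3; μ^(5)=-75

((0, 0, 0, 2); (1, 1, 0, 0); (0, 1, 0, 0); (2, 2, 2, 0); (0, 0, 2, 0))


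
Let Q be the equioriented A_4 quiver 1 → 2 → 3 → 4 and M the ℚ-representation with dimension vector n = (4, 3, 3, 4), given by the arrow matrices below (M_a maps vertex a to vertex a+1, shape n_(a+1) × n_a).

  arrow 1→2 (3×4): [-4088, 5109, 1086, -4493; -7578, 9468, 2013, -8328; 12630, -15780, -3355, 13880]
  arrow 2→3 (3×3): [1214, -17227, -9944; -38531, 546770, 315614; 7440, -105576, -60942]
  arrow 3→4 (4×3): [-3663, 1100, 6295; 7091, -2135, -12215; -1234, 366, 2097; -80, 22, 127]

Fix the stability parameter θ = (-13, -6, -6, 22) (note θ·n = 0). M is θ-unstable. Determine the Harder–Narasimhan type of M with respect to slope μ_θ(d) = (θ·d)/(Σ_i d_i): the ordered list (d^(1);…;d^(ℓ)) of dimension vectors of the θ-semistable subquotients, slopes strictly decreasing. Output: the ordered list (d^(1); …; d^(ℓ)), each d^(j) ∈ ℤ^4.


Interval decomposition of M: I[1,1]^2, I[1,4]^2, I[2,4], I[4,4].
HN type (ℓ=3): μ^(1)=22; μ^(2)=-6; μ^(3)=-13

((0, 0, 0, 4); (0, 3, 3, 0); (4, 0, 0, 0))


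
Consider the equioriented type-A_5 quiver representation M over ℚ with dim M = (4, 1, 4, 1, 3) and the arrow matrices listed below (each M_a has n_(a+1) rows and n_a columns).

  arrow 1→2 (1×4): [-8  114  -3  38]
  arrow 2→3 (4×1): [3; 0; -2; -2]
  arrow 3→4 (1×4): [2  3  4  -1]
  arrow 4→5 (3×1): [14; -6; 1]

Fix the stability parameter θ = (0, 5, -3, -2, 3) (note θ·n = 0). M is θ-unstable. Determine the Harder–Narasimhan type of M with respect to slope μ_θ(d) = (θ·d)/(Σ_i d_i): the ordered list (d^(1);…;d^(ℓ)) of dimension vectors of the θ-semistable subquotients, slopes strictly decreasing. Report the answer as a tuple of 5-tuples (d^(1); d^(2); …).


Via rank(M_{q-1}∘⋯∘M_p): M ≅ I[1,1]^3, I[1,3], I[3,3]^2, I[3,5], I[5,5]^2.
μ_θ-semistable layers: μ^(1)=3; μ^(2)=1; μ^(3)=0; μ^(4)=-2; μ^(5)=-3

((0, 0, 0, 0, 3); (0, 1, 1, 0, 0); (4, 0, 0, 0, 0); (0, 0, 0, 1, 0); (0, 0, 3, 0, 0))


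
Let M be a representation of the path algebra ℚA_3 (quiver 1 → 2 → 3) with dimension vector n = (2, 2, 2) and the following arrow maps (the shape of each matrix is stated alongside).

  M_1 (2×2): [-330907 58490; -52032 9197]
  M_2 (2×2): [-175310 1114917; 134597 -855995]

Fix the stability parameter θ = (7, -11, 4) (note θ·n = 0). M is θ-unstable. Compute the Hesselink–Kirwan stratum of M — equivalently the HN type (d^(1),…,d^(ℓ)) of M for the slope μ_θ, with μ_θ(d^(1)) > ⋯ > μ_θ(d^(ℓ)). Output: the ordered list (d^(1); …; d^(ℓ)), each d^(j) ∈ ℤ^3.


Barcode: M ≅ I[1,3]^2. HN layers by μ_θ (2 steps, strictly decreasing):
  μ^(1)=4; μ^(2)=-2

((0, 0, 2); (2, 2, 0))


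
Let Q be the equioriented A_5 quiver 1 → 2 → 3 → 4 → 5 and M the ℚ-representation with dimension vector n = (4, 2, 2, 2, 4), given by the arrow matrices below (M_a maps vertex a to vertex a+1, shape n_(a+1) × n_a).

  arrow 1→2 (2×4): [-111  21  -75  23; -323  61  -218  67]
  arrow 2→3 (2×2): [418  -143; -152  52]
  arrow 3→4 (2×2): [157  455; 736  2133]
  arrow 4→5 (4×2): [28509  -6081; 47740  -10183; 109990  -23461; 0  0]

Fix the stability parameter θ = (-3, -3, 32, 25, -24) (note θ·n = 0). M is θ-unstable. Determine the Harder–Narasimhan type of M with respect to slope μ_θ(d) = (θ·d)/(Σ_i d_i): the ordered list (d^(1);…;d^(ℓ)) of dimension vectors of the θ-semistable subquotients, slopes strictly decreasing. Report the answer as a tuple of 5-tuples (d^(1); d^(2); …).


Via rank(M_{q-1}∘⋯∘M_p): M ≅ I[1,1]^2, I[1,2], I[1,5], I[3,5], I[5,5]^2.
μ_θ-semistable layers: μ^(1)=11; μ^(2)=-3; μ^(3)=-24

((0, 0, 2, 2, 2); (4, 2, 0, 0, 0); (0, 0, 0, 0, 2))
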